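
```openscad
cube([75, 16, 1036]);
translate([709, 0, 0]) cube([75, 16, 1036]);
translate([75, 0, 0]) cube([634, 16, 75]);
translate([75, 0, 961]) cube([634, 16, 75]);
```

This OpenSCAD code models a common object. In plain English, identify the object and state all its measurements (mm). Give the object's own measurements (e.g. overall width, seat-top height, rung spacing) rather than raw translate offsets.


A rectangular picture frame lying in the x–z plane (depth along y). The opening is 634 mm wide (x) by 886 mm tall (z), surrounded by a border 75 mm wide on all four sides. The frame is 16 mm deep and is made of two full-height vertical stiles with two horizontal rails fitted between them.


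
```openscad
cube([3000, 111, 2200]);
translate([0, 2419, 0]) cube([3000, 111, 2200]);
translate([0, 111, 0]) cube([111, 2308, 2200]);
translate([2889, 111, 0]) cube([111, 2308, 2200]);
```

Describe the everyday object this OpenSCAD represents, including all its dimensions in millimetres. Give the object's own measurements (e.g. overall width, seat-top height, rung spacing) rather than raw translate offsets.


The wall frame of a small rectangular building: four walls, each 2200 mm tall and 111 mm thick, enclosing a footprint 3000 mm (x) by 2530 mm (y) outside-to-outside, with no floor or roof. The front and back walls (the −y and +y sides) span the full width; the two side walls fit between them.


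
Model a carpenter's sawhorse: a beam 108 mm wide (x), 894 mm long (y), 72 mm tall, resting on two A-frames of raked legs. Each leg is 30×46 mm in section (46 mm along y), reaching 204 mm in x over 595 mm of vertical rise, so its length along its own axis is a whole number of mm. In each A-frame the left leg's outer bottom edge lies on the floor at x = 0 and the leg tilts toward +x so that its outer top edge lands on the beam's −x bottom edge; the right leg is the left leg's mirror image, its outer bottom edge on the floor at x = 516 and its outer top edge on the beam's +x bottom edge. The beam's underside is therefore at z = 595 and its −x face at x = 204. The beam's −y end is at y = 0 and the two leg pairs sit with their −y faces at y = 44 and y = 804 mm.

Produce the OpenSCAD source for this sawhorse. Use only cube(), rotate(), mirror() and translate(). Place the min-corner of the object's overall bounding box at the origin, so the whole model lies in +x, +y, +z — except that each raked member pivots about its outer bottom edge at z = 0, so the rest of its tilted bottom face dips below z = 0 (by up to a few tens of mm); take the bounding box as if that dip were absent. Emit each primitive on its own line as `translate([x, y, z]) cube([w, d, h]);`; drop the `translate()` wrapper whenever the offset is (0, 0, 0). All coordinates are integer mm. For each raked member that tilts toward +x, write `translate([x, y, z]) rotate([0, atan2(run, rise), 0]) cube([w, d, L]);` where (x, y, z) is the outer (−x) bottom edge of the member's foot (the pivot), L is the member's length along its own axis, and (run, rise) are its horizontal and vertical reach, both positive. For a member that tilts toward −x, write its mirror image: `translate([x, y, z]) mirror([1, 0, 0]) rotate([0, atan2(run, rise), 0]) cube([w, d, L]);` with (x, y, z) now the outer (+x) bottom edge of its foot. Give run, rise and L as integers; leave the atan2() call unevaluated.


translate([204, 0, 595]) cube([108, 894, 72]);
translate([0, 44, 0]) rotate([0, atan2(204, 595), 0]) cube([30, 46, 629]);
translate([516, 44, 0]) mirror([1, 0, 0]) rotate([0, atan2(204, 595), 0]) cube([30, 46, 629]);
translate([0, 804, 0]) rotate([0, atan2(204, 595), 0]) cube([30, 46, 629]);
translate([516, 804, 0]) mirror([1, 0, 0]) rotate([0, atan2(204, 595), 0]) cube([30, 46, 629]);


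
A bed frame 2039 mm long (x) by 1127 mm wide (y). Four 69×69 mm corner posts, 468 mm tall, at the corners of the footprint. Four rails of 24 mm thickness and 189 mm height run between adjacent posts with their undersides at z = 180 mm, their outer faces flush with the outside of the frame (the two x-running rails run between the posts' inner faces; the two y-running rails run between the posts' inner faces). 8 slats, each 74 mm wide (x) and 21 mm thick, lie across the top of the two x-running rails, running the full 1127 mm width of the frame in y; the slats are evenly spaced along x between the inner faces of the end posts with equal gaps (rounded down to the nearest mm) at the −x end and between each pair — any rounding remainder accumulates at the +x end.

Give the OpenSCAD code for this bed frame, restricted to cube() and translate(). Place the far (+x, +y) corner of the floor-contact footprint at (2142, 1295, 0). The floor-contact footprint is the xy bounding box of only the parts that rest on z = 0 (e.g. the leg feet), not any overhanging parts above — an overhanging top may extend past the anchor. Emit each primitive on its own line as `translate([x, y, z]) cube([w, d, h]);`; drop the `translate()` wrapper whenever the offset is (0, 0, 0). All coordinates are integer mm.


// slat z = rail_z + rail_h = 180 + 189 = 369
// slat gap = ⌊(1901 − 8·74) / 9⌋ = 145
translate([103, 168, 0]) cube([69, 69, 468]);
translate([103, 1226, 0]) cube([69, 69, 468]);
translate([2073, 168, 0]) cube([69, 69, 468]);
translate([2073, 1226, 0]) cube([69, 69, 468]);
translate([172, 168, 180]) cube([1901, 24, 189]);
translate([172, 1271, 180]) cube([1901, 24, 189]);
translate([103, 237, 180]) cube([24, 989, 189]);
translate([2118, 237, 180]) cube([24, 989, 189]);
translate([317, 168, 369]) cube([74, 1127, 21]);
translate([536, 168, 369]) cube([74, 1127, 21]);
translate([755, 168, 369]) cube([74, 1127, 21]);
translate([974, 168, 369]) cube([74, 1127, 21]);
translate([1193, 168, 369]) cube([74, 1127, 21]);
translate([1412, 168, 369]) cube([74, 1127, 21]);
translate([1631, 168, 369]) cube([74, 1127, 21]);
translate([1850, 168, 369]) cube([74, 1127, 21]);


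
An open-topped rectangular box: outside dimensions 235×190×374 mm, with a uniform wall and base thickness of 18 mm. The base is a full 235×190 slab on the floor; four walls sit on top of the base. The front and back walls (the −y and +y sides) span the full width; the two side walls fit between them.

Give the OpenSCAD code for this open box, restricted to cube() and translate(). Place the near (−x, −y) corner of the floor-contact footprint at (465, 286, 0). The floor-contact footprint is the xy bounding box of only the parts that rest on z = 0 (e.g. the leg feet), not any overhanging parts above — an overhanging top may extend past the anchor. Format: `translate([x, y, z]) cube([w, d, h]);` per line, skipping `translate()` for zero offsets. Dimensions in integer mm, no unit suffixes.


translate([465, 286, 0]) cube([235, 190, 18]);
translate([465, 286, 18]) cube([235, 18, 356]);
translate([465, 458, 18]) cube([235, 18, 356]);
translate([465, 304, 18]) cube([18, 154, 356]);
translate([682, 304, 18]) cube([18, 154, 356]);


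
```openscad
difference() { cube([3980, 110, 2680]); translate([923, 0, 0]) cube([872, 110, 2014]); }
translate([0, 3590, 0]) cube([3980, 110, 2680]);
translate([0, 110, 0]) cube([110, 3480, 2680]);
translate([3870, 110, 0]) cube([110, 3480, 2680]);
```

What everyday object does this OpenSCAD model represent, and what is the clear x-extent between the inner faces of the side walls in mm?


A single room. The interior width is 3760 mm.

Four walls enclosing a rectangle with a door in the front wall — a room. Outside width 3980 minus two 110 mm walls gives 3760 mm.


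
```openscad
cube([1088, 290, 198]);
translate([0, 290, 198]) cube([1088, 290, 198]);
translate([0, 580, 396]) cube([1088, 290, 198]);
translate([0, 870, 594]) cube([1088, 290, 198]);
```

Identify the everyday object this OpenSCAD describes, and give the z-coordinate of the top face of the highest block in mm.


A staircase. The total rise is 792 mm.

4 identical blocks, each offset up and back from the previous — a staircase. Each step is 198 mm tall and there are 4 of them, so the total rise is 4 × 198 = 792 mm.


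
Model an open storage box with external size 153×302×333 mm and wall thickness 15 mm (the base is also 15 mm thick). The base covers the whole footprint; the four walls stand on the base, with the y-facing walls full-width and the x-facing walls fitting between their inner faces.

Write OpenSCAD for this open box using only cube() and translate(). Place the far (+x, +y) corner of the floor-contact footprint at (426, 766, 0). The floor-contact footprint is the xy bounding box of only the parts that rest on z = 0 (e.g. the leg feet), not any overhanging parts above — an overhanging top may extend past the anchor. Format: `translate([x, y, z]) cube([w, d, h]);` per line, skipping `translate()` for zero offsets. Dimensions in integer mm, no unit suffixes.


translate([273, 464, 0]) cube([153, 302, 15]);
translate([273, 464, 15]) cube([153, 15, 318]);
translate([273, 751, 15]) cube([153, 15, 318]);
translate([273, 479, 15]) cube([15, 272, 318]);
translate([411, 479, 15]) cube([15, 272, 318]);


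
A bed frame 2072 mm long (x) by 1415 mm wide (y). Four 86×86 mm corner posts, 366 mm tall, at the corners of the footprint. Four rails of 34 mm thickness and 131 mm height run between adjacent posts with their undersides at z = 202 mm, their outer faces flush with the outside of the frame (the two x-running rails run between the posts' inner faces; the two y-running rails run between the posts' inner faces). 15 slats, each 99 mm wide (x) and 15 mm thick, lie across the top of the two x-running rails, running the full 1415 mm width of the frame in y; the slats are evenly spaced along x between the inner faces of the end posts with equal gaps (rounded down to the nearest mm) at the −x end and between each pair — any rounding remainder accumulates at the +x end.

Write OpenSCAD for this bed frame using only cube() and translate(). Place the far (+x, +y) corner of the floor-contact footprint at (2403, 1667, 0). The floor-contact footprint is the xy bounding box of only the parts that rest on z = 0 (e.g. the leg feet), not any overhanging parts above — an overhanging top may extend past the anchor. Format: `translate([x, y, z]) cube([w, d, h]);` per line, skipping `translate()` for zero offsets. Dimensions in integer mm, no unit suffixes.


translate([331, 252, 0]) cube([86, 86, 366]);
translate([331, 1581, 0]) cube([86, 86, 366]);
translate([2317, 252, 0]) cube([86, 86, 366]);
translate([2317, 1581, 0]) cube([86, 86, 366]);
translate([417, 252, 202]) cube([1900, 34, 131]);
translate([417, 1633, 202]) cube([1900, 34, 131]);
translate([331, 338, 202]) cube([34, 1243, 131]);
translate([2369, 338, 202]) cube([34, 1243, 131]);
translate([442, 252, 333]) cube([99, 1415, 15]);
translate([566, 252, 333]) cube([99, 1415, 15]);
translate([690, 252, 333]) cube([99, 1415, 15]);
translate([814, 252, 333]) cube([99, 1415, 15]);
translate([938, 252, 333]) cube([99, 1415, 15]);
translate([1062, 252, 333]) cube([99, 1415, 15]);
translate([1186, 252, 333]) cube([99, 1415, 15]);
translate([1310, 252, 333]) cube([99, 1415, 15]);
translate([1434, 252, 333]) cube([99, 1415, 15]);
translate([1558, 252, 333]) cube([99, 1415, 15]);
translate([1682, 252, 333]) cube([99, 1415, 15]);
translate([1806, 252, 333]) cube([99, 1415, 15]);
translate([1930, 252, 333]) cube([99, 1415, 15]);
translate([2054, 252, 333]) cube([99, 1415, 15]);
translate([2178, 252, 333]) cube([99, 1415, 15]);


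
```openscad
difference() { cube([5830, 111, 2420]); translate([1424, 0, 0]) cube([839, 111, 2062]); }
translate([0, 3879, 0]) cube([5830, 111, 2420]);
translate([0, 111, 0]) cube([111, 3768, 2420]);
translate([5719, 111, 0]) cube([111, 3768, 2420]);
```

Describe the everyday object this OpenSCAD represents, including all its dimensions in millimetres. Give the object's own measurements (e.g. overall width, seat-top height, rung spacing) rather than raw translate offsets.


A single room: four walls, each 2420 mm tall and 111 mm thick, enclosing an outside footprint 5830×3990 mm (x × y), no floor or roof. The front and back walls (−y and +y sides) run the full x-width; the side walls fit between their inner faces. A door opening 839 mm wide and 2062 mm tall is cut through the front wall from the floor up, its −x edge 1424 mm from the wall's −x end.


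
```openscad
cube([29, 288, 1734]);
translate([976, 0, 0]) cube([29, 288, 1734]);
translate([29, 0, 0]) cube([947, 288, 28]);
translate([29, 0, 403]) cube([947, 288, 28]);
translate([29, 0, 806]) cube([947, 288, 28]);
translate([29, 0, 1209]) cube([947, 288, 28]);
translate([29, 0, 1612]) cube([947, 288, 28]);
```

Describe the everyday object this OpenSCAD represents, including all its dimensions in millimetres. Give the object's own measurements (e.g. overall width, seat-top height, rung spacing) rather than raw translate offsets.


An open bookshelf. Two side panels, each 29 mm thick, 288 mm deep and 1734 mm tall, stand 1005 mm apart (outside-to-outside). Between them sit 5 shelves, each 28 mm thick and 288 mm deep, spanning the full gap between the sides. The bottom shelf rests on the floor (its underside at z = 0) and the clear gap between one shelf's top and the next shelf's underside is 375 mm.


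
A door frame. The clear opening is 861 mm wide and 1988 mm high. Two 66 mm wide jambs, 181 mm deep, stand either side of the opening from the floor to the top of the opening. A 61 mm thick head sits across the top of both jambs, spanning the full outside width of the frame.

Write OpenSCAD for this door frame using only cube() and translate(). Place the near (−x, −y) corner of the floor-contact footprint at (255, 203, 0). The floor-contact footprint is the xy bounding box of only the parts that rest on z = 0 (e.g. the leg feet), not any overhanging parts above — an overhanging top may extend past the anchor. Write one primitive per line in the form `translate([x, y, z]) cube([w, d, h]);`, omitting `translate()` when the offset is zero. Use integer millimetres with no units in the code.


translate([255, 203, 0]) cube([66, 181, 1988]);
translate([1182, 203, 0]) cube([66, 181, 1988]);
translate([255, 203, 1988]) cube([993, 181, 61]);


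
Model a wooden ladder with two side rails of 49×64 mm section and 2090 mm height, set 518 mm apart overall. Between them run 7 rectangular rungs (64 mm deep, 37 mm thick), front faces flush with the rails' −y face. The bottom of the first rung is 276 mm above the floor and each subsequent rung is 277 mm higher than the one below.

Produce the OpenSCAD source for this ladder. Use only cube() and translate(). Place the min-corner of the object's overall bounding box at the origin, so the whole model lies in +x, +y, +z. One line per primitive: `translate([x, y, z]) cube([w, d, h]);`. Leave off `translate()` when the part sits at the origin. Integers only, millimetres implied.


cube([49, 64, 2090]);
translate([469, 0, 0]) cube([49, 64, 2090]);
translate([49, 0, 276]) cube([420, 64, 37]);
translate([49, 0, 553]) cube([420, 64, 37]);
translate([49, 0, 830]) cube([420, 64, 37]);
translate([49, 0, 1107]) cube([420, 64, 37]);
translate([49, 0, 1384]) cube([420, 64, 37]);
translate([49, 0, 1661]) cube([420, 64, 37]);
translate([49, 0, 1938]) cube([420, 64, 37]);


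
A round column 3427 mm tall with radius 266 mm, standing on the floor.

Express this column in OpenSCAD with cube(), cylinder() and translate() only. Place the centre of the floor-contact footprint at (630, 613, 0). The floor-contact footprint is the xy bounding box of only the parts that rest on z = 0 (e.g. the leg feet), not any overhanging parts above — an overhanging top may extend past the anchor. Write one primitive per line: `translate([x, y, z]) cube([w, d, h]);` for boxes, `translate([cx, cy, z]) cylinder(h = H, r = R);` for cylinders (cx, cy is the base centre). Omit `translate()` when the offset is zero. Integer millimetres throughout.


translate([630, 613, 0]) cylinder(h = 3427, r = 266);


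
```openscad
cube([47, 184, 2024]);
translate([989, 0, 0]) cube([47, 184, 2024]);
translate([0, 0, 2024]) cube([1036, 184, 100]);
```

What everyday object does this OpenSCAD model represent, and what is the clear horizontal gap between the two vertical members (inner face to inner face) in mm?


A door frame. The clear opening width is 942 mm.

Two 2024 mm tall posts with a header on top — a door frame. The left jamb is 47 mm wide at x = 0; the right jamb starts at x = 989. The clear opening is 989 − 47 = 942 mm.


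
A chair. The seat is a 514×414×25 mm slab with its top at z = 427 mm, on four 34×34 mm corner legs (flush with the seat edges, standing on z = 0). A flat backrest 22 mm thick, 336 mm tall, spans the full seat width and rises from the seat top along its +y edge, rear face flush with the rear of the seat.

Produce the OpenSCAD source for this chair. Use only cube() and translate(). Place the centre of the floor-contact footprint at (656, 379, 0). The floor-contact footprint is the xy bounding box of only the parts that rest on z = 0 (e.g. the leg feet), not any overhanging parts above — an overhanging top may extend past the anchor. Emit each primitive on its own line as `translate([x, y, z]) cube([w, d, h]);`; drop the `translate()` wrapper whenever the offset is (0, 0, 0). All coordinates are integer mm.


// leg_h = 427 - 25 = 402
translate([399, 172, 402]) cube([514, 414, 25]);
translate([399, 172, 0]) cube([34, 34, 402]);
translate([879, 172, 0]) cube([34, 34, 402]);
translate([399, 552, 0]) cube([34, 34, 402]);
translate([879, 552, 0]) cube([34, 34, 402]);
translate([399, 564, 427]) cube([514, 22, 336]);


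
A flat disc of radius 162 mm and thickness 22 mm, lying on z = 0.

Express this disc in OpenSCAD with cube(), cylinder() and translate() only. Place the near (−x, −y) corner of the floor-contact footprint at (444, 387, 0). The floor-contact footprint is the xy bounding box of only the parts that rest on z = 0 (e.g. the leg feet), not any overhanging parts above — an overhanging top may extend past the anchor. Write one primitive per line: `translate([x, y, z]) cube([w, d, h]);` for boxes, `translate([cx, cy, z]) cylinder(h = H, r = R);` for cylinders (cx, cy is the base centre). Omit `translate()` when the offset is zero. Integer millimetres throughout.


translate([606, 549, 0]) cylinder(h = 22, r = 162);


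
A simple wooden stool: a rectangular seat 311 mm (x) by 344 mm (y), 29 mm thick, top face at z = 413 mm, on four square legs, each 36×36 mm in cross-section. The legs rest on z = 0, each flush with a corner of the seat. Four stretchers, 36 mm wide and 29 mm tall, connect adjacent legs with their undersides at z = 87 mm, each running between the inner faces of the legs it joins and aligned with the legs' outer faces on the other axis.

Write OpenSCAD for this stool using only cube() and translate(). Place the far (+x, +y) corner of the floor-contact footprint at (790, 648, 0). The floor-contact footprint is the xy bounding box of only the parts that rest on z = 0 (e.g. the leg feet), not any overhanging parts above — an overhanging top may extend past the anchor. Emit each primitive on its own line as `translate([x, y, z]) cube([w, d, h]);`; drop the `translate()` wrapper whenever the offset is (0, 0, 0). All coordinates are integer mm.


translate([479, 304, 384]) cube([311, 344, 29]);
translate([479, 304, 0]) cube([36, 36, 384]);
translate([754, 304, 0]) cube([36, 36, 384]);
translate([479, 612, 0]) cube([36, 36, 384]);
translate([754, 612, 0]) cube([36, 36, 384]);
translate([515, 304, 87]) cube([239, 36, 29]);
translate([515, 612, 87]) cube([239, 36, 29]);
translate([479, 340, 87]) cube([36, 272, 29]);
translate([754, 340, 87]) cube([36, 272, 29]);


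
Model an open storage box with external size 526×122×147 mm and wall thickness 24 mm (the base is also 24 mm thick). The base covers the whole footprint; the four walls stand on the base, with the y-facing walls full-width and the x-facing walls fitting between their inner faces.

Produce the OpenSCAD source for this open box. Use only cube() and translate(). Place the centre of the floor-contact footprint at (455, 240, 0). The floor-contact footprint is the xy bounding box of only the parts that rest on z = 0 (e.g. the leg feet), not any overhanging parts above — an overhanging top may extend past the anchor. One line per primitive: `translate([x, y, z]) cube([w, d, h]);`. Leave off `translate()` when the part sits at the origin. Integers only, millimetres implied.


translate([192, 179, 0]) cube([526, 122, 24]);
translate([192, 179, 24]) cube([526, 24, 123]);
translate([192, 277, 24]) cube([526, 24, 123]);
translate([192, 203, 24]) cube([24, 74, 123]);
translate([694, 203, 24]) cube([24, 74, 123]);


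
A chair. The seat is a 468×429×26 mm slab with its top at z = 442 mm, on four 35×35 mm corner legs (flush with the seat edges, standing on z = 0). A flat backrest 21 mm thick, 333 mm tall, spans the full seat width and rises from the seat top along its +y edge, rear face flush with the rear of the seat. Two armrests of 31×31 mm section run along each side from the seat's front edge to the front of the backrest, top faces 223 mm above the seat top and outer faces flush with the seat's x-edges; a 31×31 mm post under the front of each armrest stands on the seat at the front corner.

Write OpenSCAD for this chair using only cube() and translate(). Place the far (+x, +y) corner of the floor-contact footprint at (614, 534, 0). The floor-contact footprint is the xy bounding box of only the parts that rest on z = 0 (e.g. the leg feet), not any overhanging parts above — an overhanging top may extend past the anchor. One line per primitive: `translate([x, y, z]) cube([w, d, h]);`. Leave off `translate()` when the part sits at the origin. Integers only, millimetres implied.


translate([146, 105, 416]) cube([468, 429, 26]);
translate([146, 105, 0]) cube([35, 35, 416]);
translate([579, 105, 0]) cube([35, 35, 416]);
translate([146, 499, 0]) cube([35, 35, 416]);
translate([579, 499, 0]) cube([35, 35, 416]);
translate([146, 513, 442]) cube([468, 21, 333]);
translate([146, 105, 634]) cube([31, 408, 31]);
translate([583, 105, 634]) cube([31, 408, 31]);
translate([146, 105, 442]) cube([31, 31, 192]);
translate([583, 105, 442]) cube([31, 31, 192]);


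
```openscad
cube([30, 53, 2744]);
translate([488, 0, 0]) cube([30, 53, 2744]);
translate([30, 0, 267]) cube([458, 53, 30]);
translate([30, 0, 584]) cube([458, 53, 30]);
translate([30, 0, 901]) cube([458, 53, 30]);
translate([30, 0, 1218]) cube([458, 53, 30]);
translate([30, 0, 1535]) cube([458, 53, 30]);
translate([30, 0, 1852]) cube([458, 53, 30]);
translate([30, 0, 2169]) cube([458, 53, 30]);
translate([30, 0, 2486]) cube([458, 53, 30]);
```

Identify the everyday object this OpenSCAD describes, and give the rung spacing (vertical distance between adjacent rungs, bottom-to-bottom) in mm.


A ladder. The rung spacing is 317 mm.

Two tall 30×53 posts with 8 short bars between them — a ladder. Adjacent rungs sit at z = 267 and z = 584, so the spacing is 584 − 267 = 317 mm.


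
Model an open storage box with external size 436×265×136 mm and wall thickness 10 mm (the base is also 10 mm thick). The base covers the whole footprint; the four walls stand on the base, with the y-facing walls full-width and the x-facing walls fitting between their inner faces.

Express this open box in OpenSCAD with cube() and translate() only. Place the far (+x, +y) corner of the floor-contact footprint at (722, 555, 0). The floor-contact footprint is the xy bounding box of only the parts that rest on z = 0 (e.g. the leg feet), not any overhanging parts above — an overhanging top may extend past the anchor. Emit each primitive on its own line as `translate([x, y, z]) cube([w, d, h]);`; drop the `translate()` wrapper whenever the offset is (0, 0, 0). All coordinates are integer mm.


translate([286, 290, 0]) cube([436, 265, 10]);
translate([286, 290, 10]) cube([436, 10, 126]);
translate([286, 545, 10]) cube([436, 10, 126]);
translate([286, 300, 10]) cube([10, 245, 126]);
translate([712, 300, 10]) cube([10, 245, 126]);


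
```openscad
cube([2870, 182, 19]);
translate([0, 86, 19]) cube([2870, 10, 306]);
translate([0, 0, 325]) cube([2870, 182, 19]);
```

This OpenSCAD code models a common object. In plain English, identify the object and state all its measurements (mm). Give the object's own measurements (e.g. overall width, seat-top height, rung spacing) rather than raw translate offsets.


An I-beam lying along x, 2870 mm long. Overall section height 344 mm. Two flanges 182 mm wide (y) and 19 mm thick, one on the floor and one at the top; a web 10 mm thick runs between them, centred on the flange width.


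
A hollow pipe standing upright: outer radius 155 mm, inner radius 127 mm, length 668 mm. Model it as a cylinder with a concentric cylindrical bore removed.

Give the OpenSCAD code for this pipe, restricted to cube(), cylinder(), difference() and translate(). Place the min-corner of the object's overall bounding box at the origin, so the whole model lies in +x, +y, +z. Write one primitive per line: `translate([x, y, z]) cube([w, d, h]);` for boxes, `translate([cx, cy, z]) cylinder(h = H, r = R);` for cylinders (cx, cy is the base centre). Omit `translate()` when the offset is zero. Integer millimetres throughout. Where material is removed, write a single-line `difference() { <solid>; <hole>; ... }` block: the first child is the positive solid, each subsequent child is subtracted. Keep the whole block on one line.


difference() { translate([155, 155, 0]) cylinder(h = 668, r = 155); translate([155, 155, 0]) cylinder(h = 668, r = 127); }


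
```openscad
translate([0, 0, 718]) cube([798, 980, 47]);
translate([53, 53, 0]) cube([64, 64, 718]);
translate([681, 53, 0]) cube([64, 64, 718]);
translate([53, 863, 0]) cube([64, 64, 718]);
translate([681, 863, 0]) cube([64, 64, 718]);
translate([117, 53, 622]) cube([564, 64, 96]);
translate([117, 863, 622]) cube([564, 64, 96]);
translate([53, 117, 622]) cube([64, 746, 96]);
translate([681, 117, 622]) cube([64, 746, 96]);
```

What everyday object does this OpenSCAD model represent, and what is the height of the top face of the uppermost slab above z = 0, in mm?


A table. The table height is 765 mm.

A 798×980×47 slab sits at z = 718 on four 64 mm square posts — a table. The top surface is at 718 + 47 = 765 mm.


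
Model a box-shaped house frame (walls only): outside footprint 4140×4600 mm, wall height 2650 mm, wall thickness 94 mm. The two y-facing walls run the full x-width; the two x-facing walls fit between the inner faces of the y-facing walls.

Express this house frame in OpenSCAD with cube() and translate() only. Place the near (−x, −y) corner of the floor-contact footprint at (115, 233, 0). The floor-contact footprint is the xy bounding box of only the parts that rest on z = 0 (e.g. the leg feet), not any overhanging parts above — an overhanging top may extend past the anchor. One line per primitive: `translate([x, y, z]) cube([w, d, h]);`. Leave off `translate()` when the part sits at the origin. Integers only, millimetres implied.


translate([115, 233, 0]) cube([4140, 94, 2650]);
translate([115, 4739, 0]) cube([4140, 94, 2650]);
translate([115, 327, 0]) cube([94, 4412, 2650]);
translate([4161, 327, 0]) cube([94, 4412, 2650]);


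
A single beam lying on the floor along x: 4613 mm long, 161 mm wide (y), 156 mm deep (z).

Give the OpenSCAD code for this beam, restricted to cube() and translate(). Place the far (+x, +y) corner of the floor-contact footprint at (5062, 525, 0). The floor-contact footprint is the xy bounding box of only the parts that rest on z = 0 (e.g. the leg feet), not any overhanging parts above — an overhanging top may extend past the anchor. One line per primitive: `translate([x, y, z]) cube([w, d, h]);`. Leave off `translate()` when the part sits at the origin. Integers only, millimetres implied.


translate([449, 364, 0]) cube([4613, 161, 156]);


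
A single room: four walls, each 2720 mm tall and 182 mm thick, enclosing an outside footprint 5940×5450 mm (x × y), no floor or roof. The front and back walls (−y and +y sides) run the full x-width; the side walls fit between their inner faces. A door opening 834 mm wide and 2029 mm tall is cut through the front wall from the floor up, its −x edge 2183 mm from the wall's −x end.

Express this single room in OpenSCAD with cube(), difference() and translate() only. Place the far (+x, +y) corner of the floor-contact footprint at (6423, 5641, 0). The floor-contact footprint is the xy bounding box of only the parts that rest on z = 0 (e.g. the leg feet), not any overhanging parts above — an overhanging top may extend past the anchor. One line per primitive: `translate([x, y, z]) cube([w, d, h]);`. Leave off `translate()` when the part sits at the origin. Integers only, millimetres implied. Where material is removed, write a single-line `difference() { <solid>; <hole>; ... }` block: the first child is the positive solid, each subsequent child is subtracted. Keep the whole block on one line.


difference() { translate([483, 191, 0]) cube([5940, 182, 2720]); translate([2666, 191, 0]) cube([834, 182, 2029]); }
translate([483, 5459, 0]) cube([5940, 182, 2720]);
translate([483, 373, 0]) cube([182, 5086, 2720]);
translate([6241, 373, 0]) cube([182, 5086, 2720]);


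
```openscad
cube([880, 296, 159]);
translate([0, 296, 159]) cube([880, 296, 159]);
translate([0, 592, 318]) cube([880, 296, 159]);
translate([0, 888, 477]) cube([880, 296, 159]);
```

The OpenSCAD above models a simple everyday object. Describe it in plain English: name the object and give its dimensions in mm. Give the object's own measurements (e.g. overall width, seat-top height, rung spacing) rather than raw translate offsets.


A straight staircase of 4 solid steps. Each step is 880 mm wide (x), 296 mm deep (y, the going) and 159 mm tall (the rise). The first step rests on the floor; each subsequent step sits one going further in +y and one rise higher in +z, directly behind and above the previous step with no overlap.


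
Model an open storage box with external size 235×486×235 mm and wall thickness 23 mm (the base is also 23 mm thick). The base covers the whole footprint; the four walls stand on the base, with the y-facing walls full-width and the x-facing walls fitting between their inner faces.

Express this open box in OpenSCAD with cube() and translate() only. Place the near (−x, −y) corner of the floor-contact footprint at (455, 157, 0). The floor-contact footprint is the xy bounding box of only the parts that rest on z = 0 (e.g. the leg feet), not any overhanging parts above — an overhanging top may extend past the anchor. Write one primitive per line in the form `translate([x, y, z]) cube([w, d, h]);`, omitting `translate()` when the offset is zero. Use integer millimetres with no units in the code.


translate([455, 157, 0]) cube([235, 486, 23]);
translate([455, 157, 23]) cube([235, 23, 212]);
translate([455, 620, 23]) cube([235, 23, 212]);
translate([455, 180, 23]) cube([23, 440, 212]);
translate([667, 180, 23]) cube([23, 440, 212]);


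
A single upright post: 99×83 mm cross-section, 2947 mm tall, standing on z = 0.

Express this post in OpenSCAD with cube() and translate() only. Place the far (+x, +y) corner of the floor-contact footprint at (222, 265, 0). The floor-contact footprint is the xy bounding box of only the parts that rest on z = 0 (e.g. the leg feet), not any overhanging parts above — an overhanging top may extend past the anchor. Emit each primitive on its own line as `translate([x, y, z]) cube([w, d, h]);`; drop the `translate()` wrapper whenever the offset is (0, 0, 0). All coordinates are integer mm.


translate([123, 182, 0]) cube([99, 83, 2947]);


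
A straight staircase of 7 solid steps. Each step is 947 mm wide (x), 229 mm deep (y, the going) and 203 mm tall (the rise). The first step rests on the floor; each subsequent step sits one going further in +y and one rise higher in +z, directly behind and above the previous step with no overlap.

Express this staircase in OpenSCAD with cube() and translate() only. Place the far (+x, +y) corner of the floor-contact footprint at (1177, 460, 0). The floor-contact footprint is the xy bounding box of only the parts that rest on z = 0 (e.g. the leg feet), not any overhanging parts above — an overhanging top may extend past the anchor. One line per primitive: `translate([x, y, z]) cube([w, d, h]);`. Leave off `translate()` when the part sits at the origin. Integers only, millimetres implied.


translate([230, 231, 0]) cube([947, 229, 203]);
translate([230, 460, 203]) cube([947, 229, 203]);
translate([230, 689, 406]) cube([947, 229, 203]);
translate([230, 918, 609]) cube([947, 229, 203]);
translate([230, 1147, 812]) cube([947, 229, 203]);
translate([230, 1376, 1015]) cube([947, 229, 203]);
translate([230, 1605, 1218]) cube([947, 229, 203]);


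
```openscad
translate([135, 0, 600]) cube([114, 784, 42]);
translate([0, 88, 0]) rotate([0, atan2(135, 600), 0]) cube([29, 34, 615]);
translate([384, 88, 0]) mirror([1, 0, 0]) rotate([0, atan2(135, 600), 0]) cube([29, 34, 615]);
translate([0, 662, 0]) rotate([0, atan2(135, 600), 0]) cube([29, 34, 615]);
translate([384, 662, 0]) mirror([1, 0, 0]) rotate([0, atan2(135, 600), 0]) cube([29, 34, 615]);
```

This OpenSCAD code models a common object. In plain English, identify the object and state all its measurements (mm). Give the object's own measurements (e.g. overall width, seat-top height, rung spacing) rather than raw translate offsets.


A sawhorse. A 114×784×42 mm beam (x, y, z) sits on two A-frame leg pairs. Each pair is two raked legs of 29×34 mm section (34 mm along y) splaying symmetrically in x. Each leg rises 600 mm vertically over 135 mm of horizontal reach and is 615 mm long along its own axis. Every leg's outer bottom edge rests on the floor and its outer top edge meets a bottom edge of the beam — the left legs (tilting toward +x) meet the beam's −x bottom edge, the right legs (their mirror images, tilting toward −x) meet its +x bottom edge — so the leg tops tuck under the beam, the beam's underside is 600 mm above the floor, and the feet are 384 mm apart outside-to-outside with the beam centred between them. The two leg pairs are set in 88 mm from either end of the beam.


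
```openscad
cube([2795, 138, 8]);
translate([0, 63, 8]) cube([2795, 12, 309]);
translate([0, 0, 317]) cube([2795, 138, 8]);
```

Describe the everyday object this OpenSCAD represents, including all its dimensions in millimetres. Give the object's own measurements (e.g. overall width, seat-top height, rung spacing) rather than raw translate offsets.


An I-beam lying along x, 2795 mm long. Overall section height 325 mm. Two flanges 138 mm wide (y) and 8 mm thick, one on the floor and one at the top; a web 12 mm thick runs between them, centred on the flange width.


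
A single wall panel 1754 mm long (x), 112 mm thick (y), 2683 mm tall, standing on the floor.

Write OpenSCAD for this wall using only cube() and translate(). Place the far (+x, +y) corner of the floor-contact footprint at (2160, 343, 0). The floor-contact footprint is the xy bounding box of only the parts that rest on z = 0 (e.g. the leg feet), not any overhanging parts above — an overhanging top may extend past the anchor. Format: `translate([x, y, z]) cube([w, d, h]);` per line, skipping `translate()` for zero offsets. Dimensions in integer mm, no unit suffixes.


translate([406, 231, 0]) cube([1754, 112, 2683]);


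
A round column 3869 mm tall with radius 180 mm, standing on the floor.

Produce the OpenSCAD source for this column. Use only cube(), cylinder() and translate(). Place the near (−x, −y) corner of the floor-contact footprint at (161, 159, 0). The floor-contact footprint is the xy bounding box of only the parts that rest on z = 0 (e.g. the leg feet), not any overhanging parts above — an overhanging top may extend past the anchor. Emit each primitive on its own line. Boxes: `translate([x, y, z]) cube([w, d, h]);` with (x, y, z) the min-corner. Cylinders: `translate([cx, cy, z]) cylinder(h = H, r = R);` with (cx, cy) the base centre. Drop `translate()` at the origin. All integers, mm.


translate([341, 339, 0]) cylinder(h = 3869, r = 180);


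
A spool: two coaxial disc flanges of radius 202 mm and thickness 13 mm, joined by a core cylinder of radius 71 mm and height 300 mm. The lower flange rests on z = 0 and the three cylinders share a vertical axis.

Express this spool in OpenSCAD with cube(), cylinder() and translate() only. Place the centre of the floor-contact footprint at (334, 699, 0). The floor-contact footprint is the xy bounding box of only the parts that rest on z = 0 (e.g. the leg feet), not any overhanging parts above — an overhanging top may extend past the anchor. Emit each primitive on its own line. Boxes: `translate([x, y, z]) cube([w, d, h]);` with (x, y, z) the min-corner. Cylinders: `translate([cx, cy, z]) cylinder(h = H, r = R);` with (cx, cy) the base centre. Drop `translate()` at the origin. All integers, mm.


translate([334, 699, 0]) cylinder(h = 13, r = 202);
translate([334, 699, 13]) cylinder(h = 300, r = 71);
translate([334, 699, 313]) cylinder(h = 13, r = 202);


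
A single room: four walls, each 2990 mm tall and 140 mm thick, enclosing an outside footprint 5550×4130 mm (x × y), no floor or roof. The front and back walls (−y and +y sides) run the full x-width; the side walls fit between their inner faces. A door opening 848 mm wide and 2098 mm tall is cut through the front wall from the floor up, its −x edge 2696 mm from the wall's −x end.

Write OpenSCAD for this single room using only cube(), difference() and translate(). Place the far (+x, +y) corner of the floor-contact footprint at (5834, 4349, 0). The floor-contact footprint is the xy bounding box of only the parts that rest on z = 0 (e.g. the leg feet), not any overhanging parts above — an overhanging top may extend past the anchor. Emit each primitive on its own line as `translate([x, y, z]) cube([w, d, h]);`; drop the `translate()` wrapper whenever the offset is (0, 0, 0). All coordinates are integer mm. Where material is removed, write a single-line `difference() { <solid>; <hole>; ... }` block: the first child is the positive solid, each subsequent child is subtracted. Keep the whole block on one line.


difference() { translate([284, 219, 0]) cube([5550, 140, 2990]); translate([2980, 219, 0]) cube([848, 140, 2098]); }
translate([284, 4209, 0]) cube([5550, 140, 2990]);
translate([284, 359, 0]) cube([140, 3850, 2990]);
translate([5694, 359, 0]) cube([140, 3850, 2990]);


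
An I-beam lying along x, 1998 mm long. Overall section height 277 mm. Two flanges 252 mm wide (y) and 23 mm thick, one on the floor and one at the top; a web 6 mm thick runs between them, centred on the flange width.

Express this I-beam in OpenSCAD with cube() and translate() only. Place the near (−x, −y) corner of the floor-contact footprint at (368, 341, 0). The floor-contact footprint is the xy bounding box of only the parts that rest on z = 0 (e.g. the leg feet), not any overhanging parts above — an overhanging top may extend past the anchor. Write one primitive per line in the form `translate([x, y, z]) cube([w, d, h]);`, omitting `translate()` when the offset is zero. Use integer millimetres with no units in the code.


translate([368, 341, 0]) cube([1998, 252, 23]);
translate([368, 464, 23]) cube([1998, 6, 231]);
translate([368, 341, 254]) cube([1998, 252, 23]);


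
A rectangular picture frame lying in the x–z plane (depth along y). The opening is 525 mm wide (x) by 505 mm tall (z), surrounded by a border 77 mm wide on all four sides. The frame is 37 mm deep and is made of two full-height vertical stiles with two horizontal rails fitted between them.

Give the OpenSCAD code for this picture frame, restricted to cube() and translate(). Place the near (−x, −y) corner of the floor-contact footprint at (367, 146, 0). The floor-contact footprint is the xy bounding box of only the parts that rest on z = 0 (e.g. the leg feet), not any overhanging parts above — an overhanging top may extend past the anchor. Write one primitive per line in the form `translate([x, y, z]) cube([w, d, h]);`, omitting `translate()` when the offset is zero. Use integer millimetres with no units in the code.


translate([367, 146, 0]) cube([77, 37, 659]);
translate([969, 146, 0]) cube([77, 37, 659]);
translate([444, 146, 0]) cube([525, 37, 77]);
translate([444, 146, 582]) cube([525, 37, 77]);
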